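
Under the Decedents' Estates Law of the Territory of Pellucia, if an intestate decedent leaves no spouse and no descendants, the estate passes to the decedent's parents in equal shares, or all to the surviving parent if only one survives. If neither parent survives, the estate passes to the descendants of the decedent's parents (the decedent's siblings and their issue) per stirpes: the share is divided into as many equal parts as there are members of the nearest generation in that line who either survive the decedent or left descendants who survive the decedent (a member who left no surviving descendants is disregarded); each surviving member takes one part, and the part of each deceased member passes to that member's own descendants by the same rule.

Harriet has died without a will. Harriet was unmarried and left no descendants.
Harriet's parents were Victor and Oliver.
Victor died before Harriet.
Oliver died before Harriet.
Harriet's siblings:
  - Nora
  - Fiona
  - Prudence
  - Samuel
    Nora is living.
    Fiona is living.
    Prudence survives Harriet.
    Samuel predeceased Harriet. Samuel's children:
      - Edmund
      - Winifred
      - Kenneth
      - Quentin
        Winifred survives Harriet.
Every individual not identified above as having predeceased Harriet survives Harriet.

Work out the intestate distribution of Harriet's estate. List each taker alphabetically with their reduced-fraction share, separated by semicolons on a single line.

Neither parent survives and there are no descendants, so the estate passes to Harriet's siblings and their issue per stirpes.
The estate is divided into 4 equal shares of 1/4 among Nora, Fiona, Prudence, Samuel.
Nora is living and takes 1/4.
Fiona is living and takes 1/4.
Prudence is living and takes 1/4.
Samuel predeceased; the 1/4 allotted to Samuel's branch passes to Samuel's issue by representation.
The 1/4 is divided into 4 equal shares of 1/16 among Edmund, Winifred, Kenneth, Quentin.
Edmund is living and takes 1/16.
Winifred is living and takes 1/16.
Kenneth is living and takes 1/16.
Quentin is living and takes 1/16.

Edmund 1/16; Fiona 1/4; Kenneth 1/16; Nora 1/4; Prudence 1/4; Quentin 1/16; Winifred 1/16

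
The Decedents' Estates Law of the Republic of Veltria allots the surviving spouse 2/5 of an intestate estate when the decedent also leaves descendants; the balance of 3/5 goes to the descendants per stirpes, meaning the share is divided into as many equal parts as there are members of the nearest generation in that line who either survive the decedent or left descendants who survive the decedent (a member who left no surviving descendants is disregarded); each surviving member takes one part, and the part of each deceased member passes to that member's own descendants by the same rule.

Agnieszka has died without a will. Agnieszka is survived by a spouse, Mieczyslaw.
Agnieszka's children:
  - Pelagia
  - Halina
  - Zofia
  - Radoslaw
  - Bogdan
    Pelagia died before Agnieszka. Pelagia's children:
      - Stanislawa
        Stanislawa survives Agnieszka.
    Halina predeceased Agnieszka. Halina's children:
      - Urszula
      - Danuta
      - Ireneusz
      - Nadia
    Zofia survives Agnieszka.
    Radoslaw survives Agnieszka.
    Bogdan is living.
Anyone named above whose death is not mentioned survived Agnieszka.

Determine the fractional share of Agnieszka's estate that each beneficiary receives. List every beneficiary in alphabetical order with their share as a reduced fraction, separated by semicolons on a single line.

Bogdan 3/25; Danuta 3/100; Ireneusz 3/100; Mieczyslaw 2/5; Nadia 3/100; Radoslaw 3/25; Stanislawa 3/25; Urszula 3/100; Zofia 3/25

Mieczyslaw, as surviving spouse, takes 2/5.
The remaining 3/5 passes to Agnieszka's descendants per stirpes.
The 3/5 is divided into 5 equal shares of 3/25 among Pelagia, Halina, Zofia, Radoslaw, Bogdan.
Pelagia predeceased; the 3/25 allotted to Pelagia's branch passes to Pelagia's issue by representation.
Stanislawa is the sole taker at this level and receives the full 3/25.
Halina predeceased; the 3/25 allotted to Halina's branch passes to Halina's issue by representation.
The 3/25 is divided into 4 equal shares of 3/100 among Urszula, Danuta, Ireneusz, Nadia.
Urszula is living and takes 3/100.
Danuta is living and takes 3/100.
Ireneusz is living and takes 3/100.
Nadia is living and takes 3/100.
Zofia is living and takes 3/25.
Radoslaw is living and takes 3/25.
Bogdan is living and takes 3/25.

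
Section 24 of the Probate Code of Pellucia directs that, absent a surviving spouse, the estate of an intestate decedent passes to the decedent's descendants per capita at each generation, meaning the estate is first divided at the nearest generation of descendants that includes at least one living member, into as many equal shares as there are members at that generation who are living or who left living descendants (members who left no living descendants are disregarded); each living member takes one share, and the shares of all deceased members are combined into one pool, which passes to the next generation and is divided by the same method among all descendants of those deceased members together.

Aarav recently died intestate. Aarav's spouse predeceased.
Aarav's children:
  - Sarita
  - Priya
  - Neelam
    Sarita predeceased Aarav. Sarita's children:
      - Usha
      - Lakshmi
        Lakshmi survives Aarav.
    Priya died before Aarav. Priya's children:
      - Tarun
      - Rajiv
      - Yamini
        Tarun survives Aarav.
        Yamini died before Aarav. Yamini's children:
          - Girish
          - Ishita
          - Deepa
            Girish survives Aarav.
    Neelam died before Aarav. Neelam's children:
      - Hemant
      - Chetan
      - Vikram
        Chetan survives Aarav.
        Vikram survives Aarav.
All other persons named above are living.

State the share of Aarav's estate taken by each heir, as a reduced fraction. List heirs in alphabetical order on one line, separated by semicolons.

Chetan 1/8; Deepa 1/24; Girish 1/24; Hemant 1/8; Ishita 1/24; Lakshmi 1/8; Rajiv 1/8; Tarun 1/8; Usha 1/8; Vikram 1/8

There is no surviving spouse, so the entire estate passes to Aarav's descendants per capita at each generation.
No one at generation 1 (Sarita, Priya, Neelam) is living; moving to the next generation.
At generation 2 (Usha, Lakshmi, Tarun, Rajiv, Yamini, Hemant, Chetan, Vikram) there are 8 shares of (1)/8 = 1/8 each.
Living: Usha, Lakshmi, Tarun, Rajiv, Hemant, Chetan, and Vikram — each takes 1/8.
Deceased: Yamini. That 1/8 share is carried to generation 3.
At generation 3 (Girish, Ishita, Deepa) there are 3 shares of (1/8)/3 = 1/24 each.
Living: Girish, Ishita, and Deepa — each takes 1/24.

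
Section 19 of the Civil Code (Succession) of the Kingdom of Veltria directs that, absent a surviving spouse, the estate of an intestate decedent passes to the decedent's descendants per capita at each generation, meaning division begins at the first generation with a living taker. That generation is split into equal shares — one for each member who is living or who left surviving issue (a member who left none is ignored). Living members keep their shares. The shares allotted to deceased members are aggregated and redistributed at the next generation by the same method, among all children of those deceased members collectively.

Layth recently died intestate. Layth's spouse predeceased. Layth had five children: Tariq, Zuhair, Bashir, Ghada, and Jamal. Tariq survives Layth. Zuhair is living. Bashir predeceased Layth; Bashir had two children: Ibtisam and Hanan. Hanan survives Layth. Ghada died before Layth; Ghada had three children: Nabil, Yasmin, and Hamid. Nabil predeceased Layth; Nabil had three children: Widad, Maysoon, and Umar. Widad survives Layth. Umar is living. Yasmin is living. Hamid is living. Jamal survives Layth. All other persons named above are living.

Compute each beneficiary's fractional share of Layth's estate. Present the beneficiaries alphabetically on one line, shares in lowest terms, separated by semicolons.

Hamid 2/25; Hanan 2/25; Ibtisam 2/25; Jamal 1/5; Maysoon 2/75; Tariq 1/5; Umar 2/75; Widad 2/75; Yasmin 2/25; Zuhair 1/5

There is no surviving spouse, so the entire estate passes to Layth's descendants per capita at each generation.
At generation 1 (Tariq, Zuhair, Bashir, Ghada, Jamal) there are 5 shares of (1)/5 = 1/5 each.
Living: Tariq, Zuhair, and Jamal — each takes 1/5.
Deceased: Bashir and Ghada. Their combined 2/5 is pooled and carried to generation 2.
At generation 2 (Ibtisam, Hanan, Nabil, Yasmin, Hamid) there are 5 shares of (2/5)/5 = 2/25 each.
Living: Ibtisam, Hanan, Yasmin, and Hamid — each takes 2/25.
Deceased: Nabil. That 2/25 share is carried to generation 3.
At generation 3 (Widad, Maysoon, Umar) there are 3 shares of (2/25)/3 = 2/75 each.
Living: Widad, Maysoon, and Umar — each takes 2/75.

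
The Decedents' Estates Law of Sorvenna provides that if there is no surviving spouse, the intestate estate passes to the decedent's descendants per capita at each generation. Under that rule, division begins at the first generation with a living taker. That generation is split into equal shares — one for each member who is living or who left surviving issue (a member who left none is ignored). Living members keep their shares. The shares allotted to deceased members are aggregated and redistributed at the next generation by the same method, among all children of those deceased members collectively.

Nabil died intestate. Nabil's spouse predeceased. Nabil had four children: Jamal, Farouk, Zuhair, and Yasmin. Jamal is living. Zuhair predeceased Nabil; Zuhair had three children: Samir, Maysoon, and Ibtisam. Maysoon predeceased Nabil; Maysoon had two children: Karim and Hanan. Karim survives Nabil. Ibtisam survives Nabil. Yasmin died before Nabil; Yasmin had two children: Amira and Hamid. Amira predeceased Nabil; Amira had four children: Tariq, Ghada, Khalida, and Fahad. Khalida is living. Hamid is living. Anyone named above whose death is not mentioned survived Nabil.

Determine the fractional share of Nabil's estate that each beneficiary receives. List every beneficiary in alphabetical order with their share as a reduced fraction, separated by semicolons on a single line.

There is no surviving spouse, so the entire estate passes to Nabil's descendants per capita at each generation.
At generation 1 (Jamal, Farouk, Zuhair, Yasmin) there are 4 shares of (1)/4 = 1/4 each.
Living: Jamal and Farouk — each takes 1/4.
Deceased: Zuhair and Yasmin. Their combined 1/2 is pooled and carried to generation 2.
At generation 2 (Samir, Maysoon, Ibtisam, Amira, Hamid) there are 5 shares of (1/2)/5 = 1/10 each.
Living: Samir, Ibtisam, and Hamid — each takes 1/10.
Deceased: Maysoon and Amira. Their combined 1/5 is pooled and carried to generation 3.
At generation 3 (Karim, Hanan, Tariq, Ghada, Khalida, Fahad) there are 6 shares of (1/5)/6 = 1/30 each.
Living: Karim, Hanan, Tariq, Ghada, Khalida, and Fahad — each takes 1/30.

Fahad 1/30; Farouk 1/4; Ghada 1/30; Hamid 1/10; Hanan 1/30; Ibtisam 1/10; Jamal 1/4; Karim 1/30; Khalida 1/30; Samir 1/10; Tariq 1/30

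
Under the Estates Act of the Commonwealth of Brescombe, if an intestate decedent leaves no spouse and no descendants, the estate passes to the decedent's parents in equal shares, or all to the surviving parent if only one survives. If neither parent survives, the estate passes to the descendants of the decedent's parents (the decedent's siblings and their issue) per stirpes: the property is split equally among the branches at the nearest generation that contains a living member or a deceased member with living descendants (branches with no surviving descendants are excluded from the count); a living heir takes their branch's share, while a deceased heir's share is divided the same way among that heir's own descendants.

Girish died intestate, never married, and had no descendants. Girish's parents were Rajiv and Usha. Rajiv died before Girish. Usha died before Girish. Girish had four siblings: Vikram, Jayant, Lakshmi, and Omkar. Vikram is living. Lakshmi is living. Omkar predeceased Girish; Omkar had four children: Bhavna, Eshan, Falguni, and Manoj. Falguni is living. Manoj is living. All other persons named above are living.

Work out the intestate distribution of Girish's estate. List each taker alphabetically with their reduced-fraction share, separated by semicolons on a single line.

Neither parent survives and there are no descendants, so the estate passes to Girish's siblings and their issue per stirpes.
The estate is divided into 4 equal shares of 1/4 among Vikram, Jayant, Lakshmi, Omkar.
Vikram is living and takes 1/4.
Jayant is living and takes 1/4.
Lakshmi is living and takes 1/4.
Omkar predeceased; the 1/4 allotted to Omkar's branch passes to Omkar's issue by representation.
The 1/4 is divided into 4 equal shares of 1/16 among Bhavna, Eshan, Falguni, Manoj.
Bhavna is living and takes 1/16.
Eshan is living and takes 1/16.
Falguni is living and takes 1/16.
Manoj is living and takes 1/16.

Bhavna 1/16; Eshan 1/16; Falguni 1/16; Jayant 1/4; Lakshmi 1/4; Manoj 1/16; Vikram 1/4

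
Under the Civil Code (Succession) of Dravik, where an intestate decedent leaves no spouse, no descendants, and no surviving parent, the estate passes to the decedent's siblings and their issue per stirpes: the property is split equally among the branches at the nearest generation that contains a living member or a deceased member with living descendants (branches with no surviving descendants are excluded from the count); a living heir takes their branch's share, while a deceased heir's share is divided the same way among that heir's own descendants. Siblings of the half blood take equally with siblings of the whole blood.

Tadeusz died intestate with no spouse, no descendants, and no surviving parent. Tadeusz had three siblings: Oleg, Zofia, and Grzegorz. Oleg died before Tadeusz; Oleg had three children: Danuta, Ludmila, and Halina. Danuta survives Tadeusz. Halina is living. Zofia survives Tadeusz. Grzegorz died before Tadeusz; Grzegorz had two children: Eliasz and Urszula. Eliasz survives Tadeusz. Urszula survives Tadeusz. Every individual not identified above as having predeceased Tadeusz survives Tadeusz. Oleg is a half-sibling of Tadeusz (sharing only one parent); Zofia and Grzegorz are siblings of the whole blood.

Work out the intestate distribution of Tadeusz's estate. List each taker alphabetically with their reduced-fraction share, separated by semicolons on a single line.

Danuta 1/9; Eliasz 1/6; Halina 1/9; Ludmila 1/9; Urszula 1/6; Zofia 1/3

No spouse, descendants, or parent survives, so the estate passes to Tadeusz's siblings per stirpes.
Half-blood and whole-blood siblings take equally under the stated rule.
The estate is divided into 3 equal shares of 1/3 among Oleg, Zofia, Grzegorz.
Oleg predeceased; the 1/3 allotted to Oleg's branch passes to Oleg's issue by representation.
The 1/3 is divided into 3 equal shares of 1/9 among Danuta, Ludmila, Halina.
Danuta is living and takes 1/9.
Ludmila is living and takes 1/9.
Halina is living and takes 1/9.
Zofia is living and takes 1/3.
Grzegorz predeceased; the 1/3 allotted to Grzegorz's branch passes to Grzegorz's issue by representation.
The 1/3 is divided into 2 equal shares of 1/6 among Eliasz, Urszula.
Eliasz is living and takes 1/6.
Urszula is living and takes 1/6.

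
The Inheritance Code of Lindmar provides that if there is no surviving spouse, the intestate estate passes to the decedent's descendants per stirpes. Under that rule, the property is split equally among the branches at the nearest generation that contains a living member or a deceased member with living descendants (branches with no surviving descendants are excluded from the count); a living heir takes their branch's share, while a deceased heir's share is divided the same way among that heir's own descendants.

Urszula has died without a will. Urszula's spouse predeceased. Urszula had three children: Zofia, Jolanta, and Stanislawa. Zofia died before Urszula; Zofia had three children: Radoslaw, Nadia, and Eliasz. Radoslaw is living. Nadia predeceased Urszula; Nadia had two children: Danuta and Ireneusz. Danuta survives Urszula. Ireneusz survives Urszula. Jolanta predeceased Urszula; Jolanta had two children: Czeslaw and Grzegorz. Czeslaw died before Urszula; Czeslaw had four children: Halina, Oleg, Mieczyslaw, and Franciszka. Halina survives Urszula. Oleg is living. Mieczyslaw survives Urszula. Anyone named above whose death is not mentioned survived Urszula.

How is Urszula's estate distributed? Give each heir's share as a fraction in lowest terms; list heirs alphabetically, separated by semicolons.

Danuta 1/18; Eliasz 1/9; Franciszka 1/24; Grzegorz 1/6; Halina 1/24; Ireneusz 1/18; Mieczyslaw 1/24; Oleg 1/24; Radoslaw 1/9; Stanislawa 1/3

There is no surviving spouse, so the entire estate passes to Urszula's descendants per stirpes.
The estate is divided into 3 equal shares of 1/3 among Zofia, Jolanta, Stanislawa.
Zofia predeceased; the 1/3 allotted to Zofia's branch passes to Zofia's issue by representation.
The 1/3 is divided into 3 equal shares of 1/9 among Radoslaw, Nadia, Eliasz.
Radoslaw is living and takes 1/9.
Nadia predeceased; the 1/9 allotted to Nadia's branch passes to Nadia's issue by representation.
The 1/9 is divided into 2 equal shares of 1/18 among Danuta, Ireneusz.
Danuta is living and takes 1/18.
Ireneusz is living and takes 1/18.
Eliasz is living and takes 1/9.
Jolanta predeceased; the 1/3 allotted to Jolanta's branch passes to Jolanta's issue by representation.
The 1/3 is divided into 2 equal shares of 1/6 among Czeslaw, Grzegorz.
Czeslaw predeceased; the 1/6 allotted to Czeslaw's branch passes to Czeslaw's issue by representation.
The 1/6 is divided into 4 equal shares of 1/24 among Halina, Oleg, Mieczyslaw, Franciszka.
Halina is living and takes 1/24.
Oleg is living and takes 1/24.
Mieczyslaw is living and takes 1/24.
Franciszka is living and takes 1/24.
Grzegorz is living and takes 1/6.
Stanislawa is living and takes 1/3.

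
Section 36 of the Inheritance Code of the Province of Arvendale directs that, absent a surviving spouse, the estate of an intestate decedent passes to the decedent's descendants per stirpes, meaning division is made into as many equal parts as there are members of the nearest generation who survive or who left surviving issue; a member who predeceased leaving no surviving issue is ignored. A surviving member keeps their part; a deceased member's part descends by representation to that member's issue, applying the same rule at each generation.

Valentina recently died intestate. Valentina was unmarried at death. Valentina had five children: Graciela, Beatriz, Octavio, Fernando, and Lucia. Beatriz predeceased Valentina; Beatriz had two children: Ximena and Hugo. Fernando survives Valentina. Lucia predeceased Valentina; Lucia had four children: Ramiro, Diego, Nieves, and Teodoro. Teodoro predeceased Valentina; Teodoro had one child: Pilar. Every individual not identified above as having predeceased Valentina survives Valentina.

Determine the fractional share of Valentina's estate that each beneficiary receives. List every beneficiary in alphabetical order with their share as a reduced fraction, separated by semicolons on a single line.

Diego 1/20; Fernando 1/5; Graciela 1/5; Hugo 1/10; Nieves 1/20; Octavio 1/5; Pilar 1/20; Ramiro 1/20; Ximena 1/10

There is no surviving spouse, so the entire estate passes to Valentina's descendants per stirpes.
The estate is divided into 5 equal shares of 1/5 among Graciela, Beatriz, Octavio, Fernando, Lucia.
Graciela is living and takes 1/5.
Beatriz predeceased; the 1/5 allotted to Beatriz's branch passes to Beatriz's issue by representation.
The 1/5 is divided into 2 equal shares of 1/10 among Ximena, Hugo.
Ximena is living and takes 1/10.
Hugo is living and takes 1/10.
Octavio is living and takes 1/5.
Fernando is living and takes 1/5.
Lucia predeceased; the 1/5 allotted to Lucia's branch passes to Lucia's issue by representation.
The 1/5 is divided into 4 equal shares of 1/20 among Ramiro, Diego, Nieves, Teodoro.
Ramiro is living and takes 1/20.
Diego is living and takes 1/20.
Nieves is living and takes 1/20.
Teodoro predeceased; the 1/20 allotted to Teodoro's branch passes to Teodoro's issue by representation.
Pilar is the sole taker at this level and receives the full 1/20.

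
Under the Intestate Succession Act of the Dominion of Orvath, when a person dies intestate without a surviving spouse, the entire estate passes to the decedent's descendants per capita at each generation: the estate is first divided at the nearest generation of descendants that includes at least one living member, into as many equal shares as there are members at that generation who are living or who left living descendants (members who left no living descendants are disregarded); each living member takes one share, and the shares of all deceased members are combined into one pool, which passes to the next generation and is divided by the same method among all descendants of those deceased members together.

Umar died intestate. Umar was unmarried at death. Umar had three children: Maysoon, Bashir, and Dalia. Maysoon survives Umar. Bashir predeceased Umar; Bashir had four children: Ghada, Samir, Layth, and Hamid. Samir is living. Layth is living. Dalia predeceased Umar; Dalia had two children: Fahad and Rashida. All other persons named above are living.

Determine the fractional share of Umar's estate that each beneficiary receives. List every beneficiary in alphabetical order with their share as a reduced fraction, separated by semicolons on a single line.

Fahad 1/9; Ghada 1/9; Hamid 1/9; Layth 1/9; Maysoon 1/3; Rashida 1/9; Samir 1/9

There is no surviving spouse, so the entire estate passes to Umar's descendants per capita at each generation.
At generation 1 (Maysoon, Bashir, Dalia) there are 3 shares of (1)/3 = 1/3 each.
Living: Maysoon — each takes 1/3.
Deceased: Bashir and Dalia. Their combined 2/3 is pooled and carried to generation 2.
At generation 2 (Ghada, Samir, Layth, Hamid, Fahad, Rashida) there are 6 shares of (2/3)/6 = 1/9 each.
Living: Ghada, Samir, Layth, Hamid, Fahad, and Rashida — each takes 1/9.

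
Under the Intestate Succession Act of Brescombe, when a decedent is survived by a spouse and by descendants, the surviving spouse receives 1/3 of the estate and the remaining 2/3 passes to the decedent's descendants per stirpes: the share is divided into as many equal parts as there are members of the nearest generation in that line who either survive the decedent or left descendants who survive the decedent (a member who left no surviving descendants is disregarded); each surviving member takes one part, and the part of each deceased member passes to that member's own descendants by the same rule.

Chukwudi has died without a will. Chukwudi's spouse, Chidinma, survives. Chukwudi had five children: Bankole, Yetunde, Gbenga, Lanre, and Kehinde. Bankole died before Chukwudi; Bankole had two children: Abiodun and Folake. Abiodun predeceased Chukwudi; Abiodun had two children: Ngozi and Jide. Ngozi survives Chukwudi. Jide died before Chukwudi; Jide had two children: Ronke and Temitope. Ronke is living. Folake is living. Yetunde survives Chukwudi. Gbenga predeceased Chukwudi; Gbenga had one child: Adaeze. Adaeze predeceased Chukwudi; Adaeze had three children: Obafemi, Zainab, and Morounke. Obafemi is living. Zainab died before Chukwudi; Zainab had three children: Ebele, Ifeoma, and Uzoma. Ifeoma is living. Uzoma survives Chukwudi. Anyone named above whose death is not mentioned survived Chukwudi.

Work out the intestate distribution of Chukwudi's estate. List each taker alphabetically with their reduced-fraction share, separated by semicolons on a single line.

Chidinma, as surviving spouse, takes 1/3.
The remaining 2/3 passes to Chukwudi's descendants per stirpes.
The 2/3 is divided into 5 equal shares of 2/15 among Bankole, Yetunde, Gbenga, Lanre, Kehinde.
Bankole predeceased; the 2/15 allotted to Bankole's branch passes to Bankole's issue by representation.
The 2/15 is divided into 2 equal shares of 1/15 among Abiodun, Folake.
Abiodun predeceased; the 1/15 allotted to Abiodun's branch passes to Abiodun's issue by representation.
The 1/15 is divided into 2 equal shares of 1/30 among Ngozi, Jide.
Ngozi is living and takes 1/30.
Jide predeceased; the 1/30 allotted to Jide's branch passes to Jide's issue by representation.
The 1/30 is divided into 2 equal shares of 1/60 among Ronke, Temitope.
Ronke is living and takes 1/60.
Temitope is living and takes 1/60.
Folake is living and takes 1/15.
Yetunde is living and takes 2/15.
Gbenga predeceased; the 2/15 allotted to Gbenga's branch passes to Gbenga's issue by representation.
Adaeze's line is the sole branch at this level, so the full 2/15 passes to Adaeze's issue by representation.
The 2/15 is divided into 3 equal shares of 2/45 among Obafemi, Zainab, Morounke.
Obafemi is living and takes 2/45.
Zainab predeceased; the 2/45 allotted to Zainab's branch passes to Zainab's issue by representation.
The 2/45 is divided into 3 equal shares of 2/135 among Ebele, Ifeoma, Uzoma.
Ebele is living and takes 2/135.
Ifeoma is living and takes 2/135.
Uzoma is living and takes 2/135.
Morounke is living and takes 2/45.
Lanre is living and takes 2/15.
Kehinde is living and takes 2/15.

Chidinma 1/3; Ebele 2/135; Folake 1/15; Ifeoma 2/135; Kehinde 2/15; Lanre 2/15; Morounke 2/45; Ngozi 1/30; Obafemi 2/45; Ronke 1/60; Temitope 1/60; Uzoma 2/135; Yetunde 2/15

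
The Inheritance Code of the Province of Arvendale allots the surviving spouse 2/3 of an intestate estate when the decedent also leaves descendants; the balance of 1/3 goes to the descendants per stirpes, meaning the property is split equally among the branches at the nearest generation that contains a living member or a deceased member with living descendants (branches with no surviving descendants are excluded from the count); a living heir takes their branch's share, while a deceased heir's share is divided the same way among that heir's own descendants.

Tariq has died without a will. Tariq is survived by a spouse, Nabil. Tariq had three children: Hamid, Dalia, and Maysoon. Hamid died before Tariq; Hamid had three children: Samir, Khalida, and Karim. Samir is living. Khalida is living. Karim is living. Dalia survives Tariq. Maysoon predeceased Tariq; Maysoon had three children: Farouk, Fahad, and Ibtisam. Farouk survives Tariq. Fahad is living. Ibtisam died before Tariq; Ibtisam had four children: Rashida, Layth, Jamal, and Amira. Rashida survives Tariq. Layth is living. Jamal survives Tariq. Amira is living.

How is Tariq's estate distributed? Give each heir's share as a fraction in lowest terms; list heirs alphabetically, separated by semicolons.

Amira 1/108; Dalia 1/9; Fahad 1/27; Farouk 1/27; Jamal 1/108; Karim 1/27; Khalida 1/27; Layth 1/108; Nabil 2/3; Rashida 1/108; Samir 1/27

Nabil, as surviving spouse, takes 2/3.
The remaining 1/3 passes to Tariq's descendants per stirpes.
The 1/3 is divided into 3 equal shares of 1/9 among Hamid, Dalia, Maysoon.
Hamid predeceased; the 1/9 allotted to Hamid's branch passes to Hamid's issue by representation.
The 1/9 is divided into 3 equal shares of 1/27 among Samir, Khalida, Karim.
Samir is living and takes 1/27.
Khalida is living and takes 1/27.
Karim is living and takes 1/27.
Dalia is living and takes 1/9.
Maysoon predeceased; the 1/9 allotted to Maysoon's branch passes to Maysoon's issue by representation.
The 1/9 is divided into 3 equal shares of 1/27 among Farouk, Fahad, Ibtisam.
Farouk is living and takes 1/27.
Fahad is living and takes 1/27.
Ibtisam predeceased; the 1/27 allotted to Ibtisam's branch passes to Ibtisam's issue by representation.
The 1/27 is divided into 4 equal shares of 1/108 among Rashida, Layth, Jamal, Amira.
Rashida is living and takes 1/108.
Layth is living and takes 1/108.
Jamal is living and takes 1/108.
Amira is living and takes 1/108.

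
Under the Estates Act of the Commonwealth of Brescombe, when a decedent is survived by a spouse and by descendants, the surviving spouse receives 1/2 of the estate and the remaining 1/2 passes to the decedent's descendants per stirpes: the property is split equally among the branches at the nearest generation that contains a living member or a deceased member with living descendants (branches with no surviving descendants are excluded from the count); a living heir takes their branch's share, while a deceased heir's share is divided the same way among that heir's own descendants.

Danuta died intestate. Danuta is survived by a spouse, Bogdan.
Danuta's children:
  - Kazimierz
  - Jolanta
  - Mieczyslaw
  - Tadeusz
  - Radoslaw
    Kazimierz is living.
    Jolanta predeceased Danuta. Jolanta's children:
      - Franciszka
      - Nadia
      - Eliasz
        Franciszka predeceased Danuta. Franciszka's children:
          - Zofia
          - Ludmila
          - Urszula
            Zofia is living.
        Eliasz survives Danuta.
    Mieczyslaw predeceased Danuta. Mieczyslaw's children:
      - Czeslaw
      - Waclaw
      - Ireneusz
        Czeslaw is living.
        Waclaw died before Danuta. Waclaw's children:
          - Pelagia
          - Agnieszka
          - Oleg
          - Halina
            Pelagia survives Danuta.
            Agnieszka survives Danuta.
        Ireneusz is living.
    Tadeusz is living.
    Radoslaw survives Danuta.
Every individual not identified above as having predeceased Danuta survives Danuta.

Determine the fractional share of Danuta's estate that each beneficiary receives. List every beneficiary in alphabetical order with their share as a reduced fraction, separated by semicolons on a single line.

Bogdan, as surviving spouse, takes 1/2.
The remaining 1/2 passes to Danuta's descendants per stirpes.
The 1/2 is divided into 5 equal shares of 1/10 among Kazimierz, Jolanta, Mieczyslaw, Tadeusz, Radoslaw.
Kazimierz is living and takes 1/10.
Jolanta predeceased; the 1/10 allotted to Jolanta's branch passes to Jolanta's issue by representation.
The 1/10 is divided into 3 equal shares of 1/30 among Franciszka, Nadia, Eliasz.
Franciszka predeceased; the 1/30 allotted to Franciszka's branch passes to Franciszka's issue by representation.
The 1/30 is divided into 3 equal shares of 1/90 among Zofia, Ludmila, Urszula.
Zofia is living and takes 1/90.
Ludmila is living and takes 1/90.
Urszula is living and takes 1/90.
Nadia is living and takes 1/30.
Eliasz is living and takes 1/30.
Mieczyslaw predeceased; the 1/10 allotted to Mieczyslaw's branch passes to Mieczyslaw's issue by representation.
The 1/10 is divided into 3 equal shares of 1/30 among Czeslaw, Waclaw, Ireneusz.
Czeslaw is living and takes 1/30.
Waclaw predeceased; the 1/30 allotted to Waclaw's branch passes to Waclaw's issue by representation.
The 1/30 is divided into 4 equal shares of 1/120 among Pelagia, Agnieszka, Oleg, Halina.
Pelagia is living and takes 1/120.
Agnieszka is living and takes 1/120.
Oleg is living and takes 1/120.
Halina is living and takes 1/120.
Ireneusz is living and takes 1/30.
Tadeusz is living and takes 1/10.
Radoslaw is living and takes 1/10.

Agnieszka 1/120; Bogdan 1/2; Czeslaw 1/30; Eliasz 1/30; Halina 1/120; Ireneusz 1/30; Kazimierz 1/10; Ludmila 1/90; Nadia 1/30; Oleg 1/120; Pelagia 1/120; Radoslaw 1/10; Tadeusz 1/10; Urszula 1/90; Zofia 1/90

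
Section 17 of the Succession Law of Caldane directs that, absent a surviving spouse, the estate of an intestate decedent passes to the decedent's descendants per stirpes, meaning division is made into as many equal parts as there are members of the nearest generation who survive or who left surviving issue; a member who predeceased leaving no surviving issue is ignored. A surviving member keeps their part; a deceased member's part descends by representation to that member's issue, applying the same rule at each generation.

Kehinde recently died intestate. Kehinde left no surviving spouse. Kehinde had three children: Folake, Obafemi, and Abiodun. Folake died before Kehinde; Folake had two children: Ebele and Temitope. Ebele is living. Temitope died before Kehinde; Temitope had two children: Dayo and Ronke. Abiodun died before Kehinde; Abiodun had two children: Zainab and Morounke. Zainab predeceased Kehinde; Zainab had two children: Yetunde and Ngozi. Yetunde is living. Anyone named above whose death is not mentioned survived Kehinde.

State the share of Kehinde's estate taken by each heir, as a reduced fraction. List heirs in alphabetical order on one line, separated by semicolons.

There is no surviving spouse, so the entire estate passes to Kehinde's descendants per stirpes.
The estate is divided into 3 equal shares of 1/3 among Folake, Obafemi, Abiodun.
Folake predeceased; the 1/3 allotted to Folake's branch passes to Folake's issue by representation.
The 1/3 is divided into 2 equal shares of 1/6 among Ebele, Temitope.
Ebele is living and takes 1/6.
Temitope predeceased; the 1/6 allotted to Temitope's branch passes to Temitope's issue by representation.
The 1/6 is divided into 2 equal shares of 1/12 among Dayo, Ronke.
Dayo is living and takes 1/12.
Ronke is living and takes 1/12.
Obafemi is living and takes 1/3.
Abiodun predeceased; the 1/3 allotted to Abiodun's branch passes to Abiodun's issue by representation.
The 1/3 is divided into 2 equal shares of 1/6 among Zainab, Morounke.
Zainab predeceased; the 1/6 allotted to Zainab's branch passes to Zainab's issue by representation.
The 1/6 is divided into 2 equal shares of 1/12 among Yetunde, Ngozi.
Yetunde is living and takes 1/12.
Ngozi is living and takes 1/12.
Morounke is living and takes 1/6.

Dayo 1/12; Ebele 1/6; Morounke 1/6; Ngozi 1/12; Obafemi 1/3; Ronke 1/12; Yetunde 1/12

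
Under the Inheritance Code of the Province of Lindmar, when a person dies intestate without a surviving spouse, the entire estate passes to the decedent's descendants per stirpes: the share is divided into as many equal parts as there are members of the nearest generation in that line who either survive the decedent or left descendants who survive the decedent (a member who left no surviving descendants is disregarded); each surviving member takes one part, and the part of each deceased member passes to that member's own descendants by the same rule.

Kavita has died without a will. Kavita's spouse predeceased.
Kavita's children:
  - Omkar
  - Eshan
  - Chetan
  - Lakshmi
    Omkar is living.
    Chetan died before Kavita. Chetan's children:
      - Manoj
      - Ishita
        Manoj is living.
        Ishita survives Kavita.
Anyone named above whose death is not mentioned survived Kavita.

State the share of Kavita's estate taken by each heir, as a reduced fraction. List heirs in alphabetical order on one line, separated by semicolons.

There is no surviving spouse, so the entire estate passes to Kavita's descendants per stirpes.
The estate is divided into 4 equal shares of 1/4 among Omkar, Eshan, Chetan, Lakshmi.
Omkar is living and takes 1/4.
Eshan is living and takes 1/4.
Chetan predeceased; the 1/4 allotted to Chetan's branch passes to Chetan's issue by representation.
The 1/4 is divided into 2 equal shares of 1/8 among Manoj, Ishita.
Manoj is living and takes 1/8.
Ishita is living and takes 1/8.
Lakshmi is living and takes 1/4.

Eshan 1/4; Ishita 1/8; Lakshmi 1/4; Manoj 1/8; Omkar 1/4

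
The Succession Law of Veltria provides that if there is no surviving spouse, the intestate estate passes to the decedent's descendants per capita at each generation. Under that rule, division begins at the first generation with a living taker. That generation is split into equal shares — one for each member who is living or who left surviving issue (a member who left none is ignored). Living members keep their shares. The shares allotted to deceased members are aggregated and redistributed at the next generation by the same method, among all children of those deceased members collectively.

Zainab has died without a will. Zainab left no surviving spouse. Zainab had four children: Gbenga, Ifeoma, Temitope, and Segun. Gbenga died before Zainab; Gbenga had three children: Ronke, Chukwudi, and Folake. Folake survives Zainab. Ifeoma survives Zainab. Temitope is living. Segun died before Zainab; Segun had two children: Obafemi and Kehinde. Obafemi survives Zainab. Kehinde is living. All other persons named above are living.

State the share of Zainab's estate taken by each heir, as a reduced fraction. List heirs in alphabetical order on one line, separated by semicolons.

There is no surviving spouse, so the entire estate passes to Zainab's descendants per capita at each generation.
At generation 1 (Gbenga, Ifeoma, Temitope, Segun) there are 4 shares of (1)/4 = 1/4 each.
Living: Ifeoma and Temitope — each takes 1/4.
Deceased: Gbenga and Segun. Their combined 1/2 is pooled and carried to generation 2.
At generation 2 (Ronke, Chukwudi, Folake, Obafemi, Kehinde) there are 5 shares of (1/2)/5 = 1/10 each.
Living: Ronke, Chukwudi, Folake, Obafemi, and Kehinde — each takes 1/10.

Chukwudi 1/10; Folake 1/10; Ifeoma 1/4; Kehinde 1/10; Obafemi 1/10; Ronke 1/10; Temitope 1/4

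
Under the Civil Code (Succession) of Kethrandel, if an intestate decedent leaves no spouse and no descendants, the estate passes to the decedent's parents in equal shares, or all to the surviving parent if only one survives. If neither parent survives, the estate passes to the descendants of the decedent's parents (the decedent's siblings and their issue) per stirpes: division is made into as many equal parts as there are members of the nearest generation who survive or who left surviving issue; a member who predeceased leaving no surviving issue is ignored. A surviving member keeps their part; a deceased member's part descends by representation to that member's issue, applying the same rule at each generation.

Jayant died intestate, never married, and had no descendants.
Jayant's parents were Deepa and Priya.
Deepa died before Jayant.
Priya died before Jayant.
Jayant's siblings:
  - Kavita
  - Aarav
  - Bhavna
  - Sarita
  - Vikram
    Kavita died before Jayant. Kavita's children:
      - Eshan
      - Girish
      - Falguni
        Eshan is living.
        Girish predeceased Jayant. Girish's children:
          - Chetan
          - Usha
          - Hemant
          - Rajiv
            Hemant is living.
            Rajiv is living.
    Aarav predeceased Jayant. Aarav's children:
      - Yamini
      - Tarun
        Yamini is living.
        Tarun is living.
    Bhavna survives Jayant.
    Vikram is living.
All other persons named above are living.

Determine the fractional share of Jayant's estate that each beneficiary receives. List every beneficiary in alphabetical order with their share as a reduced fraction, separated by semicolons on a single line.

Bhavna 1/5; Chetan 1/60; Eshan 1/15; Falguni 1/15; Hemant 1/60; Rajiv 1/60; Sarita 1/5; Tarun 1/10; Usha 1/60; Vikram 1/5; Yamini 1/10

Neither parent survives and there are no descendants, so the estate passes to Jayant's siblings and their issue per stirpes.
The estate is divided into 5 equal shares of 1/5 among Kavita, Aarav, Bhavna, Sarita, Vikram.
Kavita predeceased; the 1/5 allotted to Kavita's branch passes to Kavita's issue by representation.
The 1/5 is divided into 3 equal shares of 1/15 among Eshan, Girish, Falguni.
Eshan is living and takes 1/15.
Girish predeceased; the 1/15 allotted to Girish's branch passes to Girish's issue by representation.
The 1/15 is divided into 4 equal shares of 1/60 among Chetan, Usha, Hemant, Rajiv.
Chetan is living and takes 1/60.
Usha is living and takes 1/60.
Hemant is living and takes 1/60.
Rajiv is living and takes 1/60.
Falguni is living and takes 1/15.
Aarav predeceased; the 1/5 allotted to Aarav's branch passes to Aarav's issue by representation.
The 1/5 is divided into 2 equal shares of 1/10 among Yamini, Tarun.
Yamini is living and takes 1/10.
Tarun is living and takes 1/10.
Bhavna is living and takes 1/5.
Sarita is living and takes 1/5.
Vikram is living and takes 1/5.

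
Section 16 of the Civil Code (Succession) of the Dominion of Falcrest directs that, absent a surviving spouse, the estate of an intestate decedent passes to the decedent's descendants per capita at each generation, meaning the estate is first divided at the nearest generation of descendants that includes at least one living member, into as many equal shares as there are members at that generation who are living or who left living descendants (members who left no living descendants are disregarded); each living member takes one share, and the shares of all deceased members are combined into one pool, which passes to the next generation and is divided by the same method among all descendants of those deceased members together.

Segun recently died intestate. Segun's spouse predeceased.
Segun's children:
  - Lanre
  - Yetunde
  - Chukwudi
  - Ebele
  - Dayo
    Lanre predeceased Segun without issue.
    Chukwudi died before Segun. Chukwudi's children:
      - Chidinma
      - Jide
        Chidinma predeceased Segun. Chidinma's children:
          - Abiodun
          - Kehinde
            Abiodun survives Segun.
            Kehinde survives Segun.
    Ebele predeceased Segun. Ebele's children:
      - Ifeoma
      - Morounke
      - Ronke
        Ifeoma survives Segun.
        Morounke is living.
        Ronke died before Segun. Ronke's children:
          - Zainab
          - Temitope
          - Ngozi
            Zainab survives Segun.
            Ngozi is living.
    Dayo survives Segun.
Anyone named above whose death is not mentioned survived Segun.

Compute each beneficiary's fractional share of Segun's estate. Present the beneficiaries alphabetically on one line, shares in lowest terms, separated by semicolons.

There is no surviving spouse, so the entire estate passes to Segun's descendants per capita at each generation.
At generation 1 (Yetunde, Chukwudi, Ebele, Dayo) there are 4 shares of (1)/4 = 1/4 each.
Living: Yetunde and Dayo — each takes 1/4.
Deceased: Chukwudi and Ebele. Their combined 1/2 is pooled and carried to generation 2.
At generation 2 (Chidinma, Jide, Ifeoma, Morounke, Ronke) there are 5 shares of (1/2)/5 = 1/10 each.
Living: Jide, Ifeoma, and Morounke — each takes 1/10.
Deceased: Chidinma and Ronke. Their combined 1/5 is pooled and carried to generation 3.
At generation 3 (Abiodun, Kehinde, Zainab, Temitope, Ngozi) there are 5 shares of (1/5)/5 = 1/25 each.
Living: Abiodun, Kehinde, Zainab, Temitope, and Ngozi — each takes 1/25.

Abiodun 1/25; Dayo 1/4; Ifeoma 1/10; Jide 1/10; Kehinde 1/25; Morounke 1/10; Ngozi 1/25; Temitope 1/25; Yetunde 1/4; Zainab 1/25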